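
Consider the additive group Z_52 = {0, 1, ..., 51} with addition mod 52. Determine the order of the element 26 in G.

2

In Z_52, the order of an element a is n/gcd(a, n).
gcd(26, 52) = 26, so |⟨26⟩| = 52/26 = 2.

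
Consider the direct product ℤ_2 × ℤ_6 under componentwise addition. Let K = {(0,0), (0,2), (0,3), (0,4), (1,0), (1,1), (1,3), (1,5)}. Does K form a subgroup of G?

|K| = 8 does not divide |G| = 12, so by Lagrange K is not a subgroup.

No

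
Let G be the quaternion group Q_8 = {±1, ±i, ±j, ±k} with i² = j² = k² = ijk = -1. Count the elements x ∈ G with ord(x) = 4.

6

The elements of order 4 are: i, -i, j, -j, k, -k.
That's 6.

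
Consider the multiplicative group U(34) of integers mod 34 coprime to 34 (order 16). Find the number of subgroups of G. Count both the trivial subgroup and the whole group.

|G| = 16, so by Lagrange every subgroup order divides 16. Divisors: 1, 2, 4, 8, 16.
Subgroups by order — order 1: 1; order 2: 1; order 4: 1; order 8: 1; order 16: 1.
Total: 1 + 1 + 1 + 1 + 1 = 5.

5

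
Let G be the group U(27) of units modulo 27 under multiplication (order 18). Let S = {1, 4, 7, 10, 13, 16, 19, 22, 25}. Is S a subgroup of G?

Yes

|S| = 9 divides |G| = 18, consistent with Lagrange.
S contains the identity, every element's inverse is in S, and S is closed under ·: it is a subgroup.
In fact S = ⟨4⟩.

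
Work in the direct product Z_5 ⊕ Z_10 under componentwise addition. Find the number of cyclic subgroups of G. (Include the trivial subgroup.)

14

Group the elements of G by the cyclic subgroup they generate; each cyclic subgroup of order d accounts for φ(d) elements.
Cyclic subgroups by order — order 1: 1; order 2: 1; order 5: 6; order 10: 6.
Total: 14.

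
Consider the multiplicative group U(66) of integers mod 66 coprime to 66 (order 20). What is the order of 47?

Compute successive powers of 47 mod 66: 47, 31, 5, 37, 23, 25, 53, 49, …; 47^10 ≡ 1 (mod 66).
So |⟨47⟩| = 10.

10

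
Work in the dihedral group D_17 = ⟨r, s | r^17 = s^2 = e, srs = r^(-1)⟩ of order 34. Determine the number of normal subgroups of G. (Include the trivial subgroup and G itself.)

G has 20 subgroups. Checking conjugation-invariance by order — order 1: 1/1 normal; order 2: 0/17 normal; order 17: 1/1 normal; order 34: 1/1 normal.
Total normal subgroups: 3.

3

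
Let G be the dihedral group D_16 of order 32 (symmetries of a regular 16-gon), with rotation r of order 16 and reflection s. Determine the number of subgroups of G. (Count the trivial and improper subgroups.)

|G| = 32, so by Lagrange every subgroup order divides 32. Divisors: 1, 2, 4, 8, 16, 32.
Subgroups by order — order 1: 1; order 2: 17; order 4: 9; order 8: 5; order 16: 3; order 32: 1.
Total: 1 + 17 + 9 + 5 + 3 + 1 = 36.

36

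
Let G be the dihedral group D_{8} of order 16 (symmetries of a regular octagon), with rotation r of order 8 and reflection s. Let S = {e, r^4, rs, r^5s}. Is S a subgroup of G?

|S| = 4 divides |G| = 16, consistent with Lagrange.
S contains the identity, every element's inverse is in S, and S is closed under ·: it is a subgroup.

Yes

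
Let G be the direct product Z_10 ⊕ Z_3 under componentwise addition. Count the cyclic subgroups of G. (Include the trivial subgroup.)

8

Group the elements of G by the cyclic subgroup they generate; each cyclic subgroup of order d accounts for φ(d) elements.
Cyclic subgroups by order — order 1: 1; order 2: 1; order 3: 1; order 5: 1; order 6: 1; order 10: 1; order 15: 1; order 30: 1.
Total: 8.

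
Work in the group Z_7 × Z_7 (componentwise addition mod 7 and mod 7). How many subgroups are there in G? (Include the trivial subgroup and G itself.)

|G| = 49, so by Lagrange every subgroup order divides 49. Divisors: 1, 7, 49.
Subgroups by order — order 1: 1; order 7: 8; order 49: 1.
Total: 1 + 8 + 1 = 10.

10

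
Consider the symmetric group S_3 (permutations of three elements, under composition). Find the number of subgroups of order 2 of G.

3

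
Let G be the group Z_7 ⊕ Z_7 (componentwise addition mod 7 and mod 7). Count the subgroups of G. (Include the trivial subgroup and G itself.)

|G| = 49, so by Lagrange every subgroup order divides 49. Divisors: 1, 7, 49.
Subgroups by order — order 1: 1; order 7: 8; order 49: 1.
Total: 1 + 8 + 1 = 10.

10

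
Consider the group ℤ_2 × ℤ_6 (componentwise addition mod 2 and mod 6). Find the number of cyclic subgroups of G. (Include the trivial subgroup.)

8

Each element a generates a cyclic subgroup ⟨a⟩; distinct elements may generate the same one (a cyclic group of order d has φ(d) generators).
Cyclic subgroups by order — order 1: 1; order 2: 3; order 3: 1; order 6: 3.
Total: 8.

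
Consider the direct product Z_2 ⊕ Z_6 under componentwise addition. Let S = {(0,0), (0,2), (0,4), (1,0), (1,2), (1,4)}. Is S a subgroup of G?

Yes

|S| = 6 divides |G| = 12, consistent with Lagrange.
S contains the identity, every element's inverse is in S, and S is closed under +: it is a subgroup.
In fact S = ⟨(1,2)⟩.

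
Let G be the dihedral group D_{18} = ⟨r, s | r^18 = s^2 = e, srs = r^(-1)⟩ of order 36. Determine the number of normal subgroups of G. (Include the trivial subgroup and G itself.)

9

G has 45 subgroups. Checking conjugation-invariance by order — order 1: 1/1 normal; order 2: 1/19 normal; order 3: 1/1 normal; order 4: 0/9 normal; order 6: 1/7 normal; order 9: 1/1 normal; order 12: 0/3 normal; order 18: 3/3 normal; order 36: 1/1 normal.
Total normal subgroups: 9.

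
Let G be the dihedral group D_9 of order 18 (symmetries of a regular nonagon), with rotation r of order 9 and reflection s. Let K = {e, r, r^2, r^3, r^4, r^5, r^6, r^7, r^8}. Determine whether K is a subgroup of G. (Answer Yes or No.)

Yes

|K| = 9 divides |G| = 18, consistent with Lagrange.
K contains the identity, every element's inverse is in K, and K is closed under ·: it is a subgroup.
In fact K = ⟨r^4⟩.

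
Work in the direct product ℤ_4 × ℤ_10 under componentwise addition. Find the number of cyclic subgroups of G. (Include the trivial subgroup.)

A cyclic subgroup of order d is generated by each of its φ(d) elements of order d, so the cyclic subgroups of order d number (#elements of order d)/φ(d).
Cyclic subgroups by order — order 1: 1; order 2: 3; order 4: 2; order 5: 1; order 10: 3; order 20: 2.
Total: 12.

12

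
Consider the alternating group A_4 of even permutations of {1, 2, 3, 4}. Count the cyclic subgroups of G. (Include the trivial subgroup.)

A cyclic subgroup of order d is generated by each of its φ(d) elements of order d, so the cyclic subgroups of order d number (#elements of order d)/φ(d).
Cyclic subgroups by order — order 1: 1; order 2: 3; order 3: 4.
Total: 8.

8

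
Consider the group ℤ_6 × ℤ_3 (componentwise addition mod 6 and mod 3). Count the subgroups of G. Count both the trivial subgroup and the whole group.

12

|G| = 18, so by Lagrange every subgroup order divides 18. Divisors: 1, 2, 3, 6, 9, 18.
Subgroups by order — order 1: 1; order 2: 1; order 3: 4; order 6: 4; order 9: 1; order 18: 1.
Total: 1 + 1 + 4 + 4 + 1 + 1 = 12.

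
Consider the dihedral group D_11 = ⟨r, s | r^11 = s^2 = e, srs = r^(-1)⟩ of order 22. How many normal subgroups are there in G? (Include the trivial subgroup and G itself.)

G has 14 subgroups. Checking conjugation-invariance by order — order 1: 1/1 normal; order 2: 0/11 normal; order 11: 1/1 normal; order 22: 1/1 normal.
Total normal subgroups: 3.

3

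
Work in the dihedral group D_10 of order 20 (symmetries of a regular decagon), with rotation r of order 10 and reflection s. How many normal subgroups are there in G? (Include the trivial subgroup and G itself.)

G has 22 subgroups. Checking conjugation-invariance by order — order 1: 1/1 normal; order 2: 1/11 normal; order 4: 0/5 normal; order 5: 1/1 normal; order 10: 3/3 normal; order 20: 1/1 normal.
Total normal subgroups: 7.

7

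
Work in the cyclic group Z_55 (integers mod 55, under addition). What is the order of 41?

In Z_55, the order of an element a is n/gcd(a, n).
gcd(41, 55) = 1, so |⟨41⟩| = 55/1 = 55.

55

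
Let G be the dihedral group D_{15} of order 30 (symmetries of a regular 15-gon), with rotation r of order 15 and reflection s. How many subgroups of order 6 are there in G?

|G| = 30 and 6 | 30, so subgroups of order 6 are possible by Lagrange.
The subgroups of order 6 are: {e, r^5, r^10, s, r^5s, r^10s}; {e, r^5, r^10, rs, r^6s, r^11s}; {e, r^5, r^10, r^2s, r^7s, r^12s}; {e, r^5, r^10, r^3s, r^8s, r^13s}; … (5 in all).
So G has 5 subgroups of order 6.

5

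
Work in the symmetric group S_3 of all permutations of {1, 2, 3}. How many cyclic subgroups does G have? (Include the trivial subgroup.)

5

Group the elements of G by the cyclic subgroup they generate; each cyclic subgroup of order d accounts for φ(d) elements.
Cyclic subgroups by order — order 1: 1; order 2: 3; order 3: 1.
Total: 5.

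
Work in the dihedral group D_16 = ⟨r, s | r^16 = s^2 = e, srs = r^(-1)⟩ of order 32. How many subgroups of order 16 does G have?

|G| = 32 and 16 | 32, so subgroups of order 16 are possible by Lagrange.
The subgroups of order 16 are: {e, r, r^2, r^3, r^4, r^5, r^6, r^7, r^8, r^9, r^10, r^11, r^12, r^13, r^14, r^15}; {e, r^2, r^4, r^6, r^8, r^10, r^12, r^14, s, r^2s, r^4s, r^6s, r^8s, r^10s, r^12s, r^14s}; {e, r^2, r^4, r^6, r^8, r^10, r^12, r^14, rs, r^3s, r^5s, r^7s, r^9s, r^11s, r^13s, r^15s}.
So G has 3 subgroups of order 16.

3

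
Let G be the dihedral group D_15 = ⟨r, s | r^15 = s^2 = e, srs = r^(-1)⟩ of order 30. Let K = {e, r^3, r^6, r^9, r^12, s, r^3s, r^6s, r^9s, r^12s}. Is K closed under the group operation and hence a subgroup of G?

Yes

|K| = 10 divides |G| = 30, consistent with Lagrange.
K contains the identity, every element's inverse is in K, and K is closed under ·: it is a subgroup.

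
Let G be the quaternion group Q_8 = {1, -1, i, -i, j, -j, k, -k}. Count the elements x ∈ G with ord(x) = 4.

6

The elements of order 4 are: i, -i, j, -j, k, -k.
That's 6.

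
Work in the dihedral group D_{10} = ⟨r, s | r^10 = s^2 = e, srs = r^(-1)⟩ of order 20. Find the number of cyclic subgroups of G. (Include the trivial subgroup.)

14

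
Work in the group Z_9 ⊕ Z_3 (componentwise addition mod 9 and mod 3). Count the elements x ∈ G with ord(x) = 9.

18

An element (a,b) has order lcm(ord(a), ord(b)); count pairs with lcm equal to 9.
Enumerating gives 18 such elements.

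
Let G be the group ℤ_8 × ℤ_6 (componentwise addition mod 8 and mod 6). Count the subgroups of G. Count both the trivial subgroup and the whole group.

22

|G| = 48, so by Lagrange every subgroup order divides 48. Divisors: 1, 2, 3, 4, 6, 8, 12, 16, 24, 48.
Subgroups by order — order 1: 1; order 2: 3; order 3: 1; order 4: 3; order 6: 3; order 8: 3; order 12: 3; order 16: 1; order 24: 3; order 48: 1.
Total: 1 + 3 + 1 + 3 + 3 + 3 + 3 + 1 + 3 + 1 = 22.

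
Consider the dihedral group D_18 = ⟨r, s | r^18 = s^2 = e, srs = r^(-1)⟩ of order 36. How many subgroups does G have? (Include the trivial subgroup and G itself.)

45

|G| = 36, so by Lagrange every subgroup order divides 36. Divisors: 1, 2, 3, 4, 6, 9, 12, 18, 36.
Subgroups by order — order 1: 1; order 2: 19; order 3: 1; order 4: 9; order 6: 7; order 9: 1; order 12: 3; order 18: 3; order 36: 1.
Total: 1 + 19 + 1 + 9 + 7 + 1 + 3 + 3 + 1 = 45.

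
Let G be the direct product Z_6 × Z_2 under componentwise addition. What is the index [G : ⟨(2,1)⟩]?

|⟨(2,1)⟩| = 6 and |G| = 12.
By Lagrange, [G : H] = |G|/|H| = 12/6 = 2.

2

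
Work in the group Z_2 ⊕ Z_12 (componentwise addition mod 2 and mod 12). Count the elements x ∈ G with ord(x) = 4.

An element (a,b) has order lcm(ord(a), ord(b)); count pairs with lcm equal to 4.
Enumerating gives 4 such elements.

4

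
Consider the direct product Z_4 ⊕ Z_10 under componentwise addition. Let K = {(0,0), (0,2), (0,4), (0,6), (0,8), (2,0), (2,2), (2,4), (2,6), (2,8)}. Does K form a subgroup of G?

|K| = 10 divides |G| = 40, consistent with Lagrange.
K contains the identity, every element's inverse is in K, and K is closed under +: it is a subgroup.
In fact K = ⟨(2,4)⟩.

Yes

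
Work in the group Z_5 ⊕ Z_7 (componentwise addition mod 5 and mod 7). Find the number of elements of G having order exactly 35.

An element (a,b) has order lcm(ord(a), ord(b)); count pairs with lcm equal to 35.
Enumerating gives 24 such elements.

24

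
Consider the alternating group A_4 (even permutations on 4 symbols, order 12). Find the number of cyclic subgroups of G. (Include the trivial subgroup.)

Group the elements of G by the cyclic subgroup they generate; each cyclic subgroup of order d accounts for φ(d) elements.
Cyclic subgroups by order — order 1: 1; order 2: 3; order 3: 4.
Total: 8.

8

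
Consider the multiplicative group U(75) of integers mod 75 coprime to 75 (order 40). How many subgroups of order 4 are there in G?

|G| = 40 and 4 | 40, so subgroups of order 4 are possible by Lagrange.
The subgroups of order 4 are: {1, 26, 49, 74}; {1, 32, 49, 68}; {1, 7, 43, 49}.
So G has 3 subgroups of order 4.

3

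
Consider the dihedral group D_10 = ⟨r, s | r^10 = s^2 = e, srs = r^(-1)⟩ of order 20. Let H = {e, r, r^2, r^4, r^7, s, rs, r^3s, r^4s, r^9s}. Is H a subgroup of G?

No

r^4 ∈ H but its inverse r^6 ∉ H, so H is not a subgroup.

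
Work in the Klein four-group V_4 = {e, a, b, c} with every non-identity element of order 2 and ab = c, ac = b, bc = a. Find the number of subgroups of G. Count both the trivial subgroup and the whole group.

|G| = 4, so by Lagrange every subgroup order divides 4. Divisors: 1, 2, 4.
Subgroups by order — order 1: 1; order 2: 3; order 4: 1.
Total: 1 + 3 + 1 = 5.

5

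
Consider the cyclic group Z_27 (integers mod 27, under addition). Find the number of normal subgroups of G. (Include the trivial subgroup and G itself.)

4

G is abelian, so every subgroup is normal.
G has 4 subgroups in total, hence 4 normal subgroups.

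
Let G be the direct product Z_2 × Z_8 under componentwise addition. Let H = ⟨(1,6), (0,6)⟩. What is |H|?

8

|⟨(1,6)⟩| = 4 and |⟨(0,6)⟩| = 4, so |H| is a multiple of lcm(4, 4) = 4 and divides |G| = 16.
Closing under the operation: H = {(0,0), (0,2), (0,4), (0,6), (1,0), (1,2), (1,4), (1,6)}, so |H| = 8.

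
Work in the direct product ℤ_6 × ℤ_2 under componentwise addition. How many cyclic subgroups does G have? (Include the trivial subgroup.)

A cyclic subgroup of order d is generated by each of its φ(d) elements of order d, so the cyclic subgroups of order d number (#elements of order d)/φ(d).
Cyclic subgroups by order — order 1: 1; order 2: 3; order 3: 1; order 6: 3.
Total: 8.

8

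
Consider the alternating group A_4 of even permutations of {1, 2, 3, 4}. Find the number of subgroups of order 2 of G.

3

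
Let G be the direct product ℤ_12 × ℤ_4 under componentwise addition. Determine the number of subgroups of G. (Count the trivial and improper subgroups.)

30

|G| = 48, so by Lagrange every subgroup order divides 48. Divisors: 1, 2, 3, 4, 6, 8, 12, 16, 24, 48.
Subgroups by order — order 1: 1; order 2: 3; order 3: 1; order 4: 7; order 6: 3; order 8: 3; order 12: 7; order 16: 1; order 24: 3; order 48: 1.
Total: 1 + 3 + 1 + 7 + 3 + 3 + 7 + 1 + 3 + 1 = 30.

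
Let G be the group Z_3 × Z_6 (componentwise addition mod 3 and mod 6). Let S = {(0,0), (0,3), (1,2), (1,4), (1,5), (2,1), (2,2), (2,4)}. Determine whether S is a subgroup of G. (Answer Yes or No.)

|S| = 8 does not divide |G| = 18, so by Lagrange S is not a subgroup.

No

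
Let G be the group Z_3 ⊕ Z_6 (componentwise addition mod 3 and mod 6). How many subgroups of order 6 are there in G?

4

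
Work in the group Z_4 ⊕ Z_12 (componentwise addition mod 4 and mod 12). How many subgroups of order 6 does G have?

3

|G| = 48 and 6 | 48, so subgroups of order 6 are possible by Lagrange.
The subgroups of order 6 are: {(0,0), (0,2), (0,4), (0,6), (0,8), (0,10)}; {(0,0), (0,4), (0,8), (2,0), (2,4), (2,8)}; {(0,0), (0,4), (0,8), (2,2), (2,6), (2,10)}.
So G has 3 subgroups of order 6.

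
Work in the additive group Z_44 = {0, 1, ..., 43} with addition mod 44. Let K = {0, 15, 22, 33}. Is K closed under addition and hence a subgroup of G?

33 ∈ K but its inverse 11 ∉ K, so K is not a subgroup.

No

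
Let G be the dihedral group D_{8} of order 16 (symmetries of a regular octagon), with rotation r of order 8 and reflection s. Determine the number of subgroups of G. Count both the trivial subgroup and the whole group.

19

|G| = 16, so by Lagrange every subgroup order divides 16. Divisors: 1, 2, 4, 8, 16.
Subgroups by order — order 1: 1; order 2: 9; order 4: 5; order 8: 3; order 16: 1.
Total: 1 + 9 + 5 + 3 + 1 = 19.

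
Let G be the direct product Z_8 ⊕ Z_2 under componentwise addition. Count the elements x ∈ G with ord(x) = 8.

8

An element (a,b) has order lcm(ord(a), ord(b)); count pairs with lcm equal to 8.
Enumerating gives 8 such elements.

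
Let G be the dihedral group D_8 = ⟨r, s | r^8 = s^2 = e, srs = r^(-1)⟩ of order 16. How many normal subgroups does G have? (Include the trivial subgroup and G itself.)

7

G has 19 subgroups. Checking conjugation-invariance by order — order 1: 1/1 normal; order 2: 1/9 normal; order 4: 1/5 normal; order 8: 3/3 normal; order 16: 1/1 normal.
Total normal subgroups: 7.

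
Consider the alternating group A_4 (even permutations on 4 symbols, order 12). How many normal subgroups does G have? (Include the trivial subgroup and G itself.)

3

G has 10 subgroups. Checking conjugation-invariance by order — order 1: 1/1 normal; order 2: 0/3 normal; order 3: 0/4 normal; order 4: 1/1 normal; order 12: 1/1 normal.
Total normal subgroups: 3.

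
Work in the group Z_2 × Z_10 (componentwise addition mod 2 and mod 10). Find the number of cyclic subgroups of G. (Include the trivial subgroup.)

Group the elements of G by the cyclic subgroup they generate; each cyclic subgroup of order d accounts for φ(d) elements.
Cyclic subgroups by order — order 1: 1; order 2: 3; order 5: 1; order 10: 3.
Total: 8.

8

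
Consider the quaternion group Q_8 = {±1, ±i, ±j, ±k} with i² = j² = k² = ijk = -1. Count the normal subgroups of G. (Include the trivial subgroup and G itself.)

G has 6 subgroups. Checking conjugation-invariance by order — order 1: 1/1 normal; order 2: 1/1 normal; order 4: 3/3 normal; order 8: 1/1 normal.
Total normal subgroups: 6.

6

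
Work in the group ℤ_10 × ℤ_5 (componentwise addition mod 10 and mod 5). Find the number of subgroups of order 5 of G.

|G| = 50 and 5 | 50, so subgroups of order 5 are possible by Lagrange.
The subgroups of order 5 are: {(0,0), (0,1), (0,2), (0,3), (0,4)}; {(0,0), (2,0), (4,0), (6,0), (8,0)}; {(0,0), (2,1), (4,2), (6,3), (8,4)}; {(0,0), (2,2), (4,4), (6,1), (8,3)}; … (6 in all).
So G has 6 subgroups of order 5.

6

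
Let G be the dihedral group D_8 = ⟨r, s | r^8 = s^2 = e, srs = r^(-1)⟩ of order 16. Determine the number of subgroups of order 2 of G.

9

|G| = 16 and 2 | 16, so subgroups of order 2 are possible by Lagrange.
The subgroups of order 2 are: {e, r^2s}; {e, r^3s}; {e, r^4}; {e, r^4s}; … (9 in all).
So G has 9 subgroups of order 2.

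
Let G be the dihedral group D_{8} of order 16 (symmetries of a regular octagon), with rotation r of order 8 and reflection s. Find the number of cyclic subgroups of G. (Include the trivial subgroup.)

A cyclic subgroup of order d is generated by each of its φ(d) elements of order d, so the cyclic subgroups of order d number (#elements of order d)/φ(d).
Cyclic subgroups by order — order 1: 1; order 2: 9; order 4: 1; order 8: 1.
Total: 12.

12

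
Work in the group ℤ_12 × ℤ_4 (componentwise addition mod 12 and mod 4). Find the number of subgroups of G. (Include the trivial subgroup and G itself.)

30

|G| = 48, so by Lagrange every subgroup order divides 48. Divisors: 1, 2, 3, 4, 6, 8, 12, 16, 24, 48.
Subgroups by order — order 1: 1; order 2: 3; order 3: 1; order 4: 7; order 6: 3; order 8: 3; order 12: 7; order 16: 1; order 24: 3; order 48: 1.
Total: 1 + 3 + 1 + 7 + 3 + 3 + 7 + 1 + 3 + 1 = 30.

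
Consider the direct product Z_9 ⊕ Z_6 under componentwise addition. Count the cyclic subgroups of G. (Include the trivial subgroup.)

Group the elements of G by the cyclic subgroup they generate; each cyclic subgroup of order d accounts for φ(d) elements.
Cyclic subgroups by order — order 1: 1; order 2: 1; order 3: 4; order 6: 4; order 9: 3; order 18: 3.
Total: 16.

16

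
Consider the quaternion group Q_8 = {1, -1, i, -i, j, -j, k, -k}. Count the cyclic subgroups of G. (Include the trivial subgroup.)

5

Each element a generates a cyclic subgroup ⟨a⟩; distinct elements may generate the same one (a cyclic group of order d has φ(d) generators).
Cyclic subgroups by order — order 1: 1; order 2: 1; order 4: 3.
Total: 5.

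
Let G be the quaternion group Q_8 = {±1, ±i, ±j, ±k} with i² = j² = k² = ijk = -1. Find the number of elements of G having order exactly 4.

The elements of order 4 are: i, -i, j, -j, k, -k.
That's 6.

6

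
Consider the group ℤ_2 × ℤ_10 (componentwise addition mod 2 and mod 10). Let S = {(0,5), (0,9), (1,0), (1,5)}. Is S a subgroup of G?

No

The identity (0,0) ∉ S, so S is not a subgroup.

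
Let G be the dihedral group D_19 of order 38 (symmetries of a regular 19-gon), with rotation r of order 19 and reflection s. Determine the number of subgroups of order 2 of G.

|G| = 38 and 2 | 38, so subgroups of order 2 are possible by Lagrange.
The subgroups of order 2 are: {e, r^10s}; {e, r^11s}; {e, r^12s}; {e, r^13s}; … (19 in all).
So G has 19 subgroups of order 2.

19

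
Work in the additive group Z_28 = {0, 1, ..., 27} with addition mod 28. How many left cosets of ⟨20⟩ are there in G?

|⟨20⟩| = 7 and |G| = 28.
By Lagrange, [G : H] = |G|/|H| = 28/7 = 4.

4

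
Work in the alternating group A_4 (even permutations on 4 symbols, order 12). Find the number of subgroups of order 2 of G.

3

|G| = 12 and 2 | 12, so subgroups of order 2 are possible by Lagrange.
The subgroups of order 2 are: {e, (1 2)(3 4)}; {e, (1 3)(2 4)}; {e, (1 4)(2 3)}.
So G has 3 subgroups of order 2.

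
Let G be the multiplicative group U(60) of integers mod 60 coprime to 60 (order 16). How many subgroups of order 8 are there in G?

7

|G| = 16 and 8 | 16, so subgroups of order 8 are possible by Lagrange.
The subgroups of order 8 are: {1, 11, 13, 23, 37, 47, 49, 59}; {1, 7, 11, 17, 43, 49, 53, 59}; {1, 11, 19, 29, 31, 41, 49, 59}; {1, 13, 17, 29, 37, 41, 49, 53}; … (7 in all).
So G has 7 subgroups of order 8.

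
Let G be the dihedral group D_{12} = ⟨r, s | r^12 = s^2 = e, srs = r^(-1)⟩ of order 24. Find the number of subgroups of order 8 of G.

|G| = 24 and 8 | 24, so subgroups of order 8 are possible by Lagrange.
The subgroups of order 8 are: {e, r^3, r^6, r^9, rs, r^4s, r^7s, r^10s}; {e, r^3, r^6, r^9, r^2s, r^5s, r^8s, r^11s}; {e, r^3, r^6, r^9, s, r^3s, r^6s, r^9s}.
So G has 3 subgroups of order 8.

3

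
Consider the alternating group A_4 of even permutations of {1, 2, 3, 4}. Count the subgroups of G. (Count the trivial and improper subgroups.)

|G| = 12, so by Lagrange every subgroup order divides 12. Divisors: 1, 2, 3, 4, 6, 12.
Subgroups by order — order 1: 1; order 2: 3; order 3: 4; order 4: 1; order 6: 0; order 12: 1.
Total: 1 + 3 + 4 + 1 + 0 + 1 = 10.

10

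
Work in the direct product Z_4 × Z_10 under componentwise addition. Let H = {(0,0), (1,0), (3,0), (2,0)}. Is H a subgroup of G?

|H| = 4 divides |G| = 40, consistent with Lagrange.
H contains the identity, every element's inverse is in H, and H is closed under +: it is a subgroup.
In fact H = ⟨(1,0)⟩.

Yes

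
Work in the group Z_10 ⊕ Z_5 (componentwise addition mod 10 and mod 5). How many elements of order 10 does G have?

24

An element (a,b) has order lcm(ord(a), ord(b)); count pairs with lcm equal to 10.
Enumerating gives 24 such elements.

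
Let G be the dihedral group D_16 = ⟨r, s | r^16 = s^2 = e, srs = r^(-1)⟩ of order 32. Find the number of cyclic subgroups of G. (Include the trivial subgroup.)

21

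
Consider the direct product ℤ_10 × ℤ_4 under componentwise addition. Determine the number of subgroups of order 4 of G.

|G| = 40 and 4 | 40, so subgroups of order 4 are possible by Lagrange.
The subgroups of order 4 are: {(0,0), (0,1), (0,2), (0,3)}; {(0,0), (0,2), (5,0), (5,2)}; {(0,0), (0,2), (5,1), (5,3)}.
So G has 3 subgroups of order 4.

3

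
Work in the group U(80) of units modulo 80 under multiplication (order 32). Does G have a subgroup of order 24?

No

24 does not divide |G| = 32, so by Lagrange no subgroup of order 24 exists.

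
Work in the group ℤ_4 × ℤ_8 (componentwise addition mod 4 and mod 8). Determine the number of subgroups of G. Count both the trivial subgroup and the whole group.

|G| = 32, so by Lagrange every subgroup order divides 32. Divisors: 1, 2, 4, 8, 16, 32.
Subgroups by order — order 1: 1; order 2: 3; order 4: 7; order 8: 7; order 16: 3; order 32: 1.
Total: 1 + 3 + 7 + 7 + 3 + 1 = 22.

22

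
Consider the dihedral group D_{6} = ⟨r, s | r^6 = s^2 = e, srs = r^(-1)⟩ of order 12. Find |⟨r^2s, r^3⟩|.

4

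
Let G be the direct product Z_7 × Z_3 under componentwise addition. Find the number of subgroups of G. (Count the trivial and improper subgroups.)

4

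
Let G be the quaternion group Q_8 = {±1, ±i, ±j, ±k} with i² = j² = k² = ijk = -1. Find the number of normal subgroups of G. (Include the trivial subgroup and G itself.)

G has 6 subgroups. Checking conjugation-invariance by order — order 1: 1/1 normal; order 2: 1/1 normal; order 4: 3/3 normal; order 8: 1/1 normal.
Total normal subgroups: 6.

6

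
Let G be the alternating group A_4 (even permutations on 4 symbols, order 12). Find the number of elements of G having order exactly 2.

The elements of order 2 are: (1 2)(3 4), (1 3)(2 4), (1 4)(2 3).
That's 3.

3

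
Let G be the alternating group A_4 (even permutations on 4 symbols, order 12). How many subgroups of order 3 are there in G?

4

|G| = 12 and 3 | 12, so subgroups of order 3 are possible by Lagrange.
The subgroups of order 3 are: {e, (1 2 3), (1 3 2)}; {e, (1 2 4), (1 4 2)}; {e, (1 3 4), (1 4 3)}; {e, (2 3 4), (2 4 3)}.
So G has 4 subgroups of order 3.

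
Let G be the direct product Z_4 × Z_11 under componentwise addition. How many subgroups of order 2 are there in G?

|G| = 44 and 2 | 44, so subgroups of order 2 are possible by Lagrange.
The subgroups of order 2 are: {(0,0), (2,0)}.
So G has 1 subgroup of order 2.

1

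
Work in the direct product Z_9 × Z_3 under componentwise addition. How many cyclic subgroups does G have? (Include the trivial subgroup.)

8

Each element a generates a cyclic subgroup ⟨a⟩; distinct elements may generate the same one (a cyclic group of order d has φ(d) generators).
Cyclic subgroups by order — order 1: 1; order 3: 4; order 9: 3.
Total: 8.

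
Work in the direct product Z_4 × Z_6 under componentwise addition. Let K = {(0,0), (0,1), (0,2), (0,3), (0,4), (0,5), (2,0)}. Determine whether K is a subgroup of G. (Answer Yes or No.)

|K| = 7 does not divide |G| = 24, so by Lagrange K is not a subgroup.

No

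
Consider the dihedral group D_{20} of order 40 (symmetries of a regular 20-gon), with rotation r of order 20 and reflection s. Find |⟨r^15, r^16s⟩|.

8

|⟨r^15⟩| = 4 and |⟨r^16s⟩| = 2, so |H| is a multiple of lcm(4, 2) = 4 and divides |G| = 40.
Closing under the operation: H = {e, r^5, r^10, r^15, rs, r^6s, r^11s, r^16s}, so |H| = 8.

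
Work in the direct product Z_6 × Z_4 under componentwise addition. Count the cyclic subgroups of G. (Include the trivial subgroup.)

Group the elements of G by the cyclic subgroup they generate; each cyclic subgroup of order d accounts for φ(d) elements.
Cyclic subgroups by order — order 1: 1; order 2: 3; order 3: 1; order 4: 2; order 6: 3; order 12: 2.
Total: 12.

12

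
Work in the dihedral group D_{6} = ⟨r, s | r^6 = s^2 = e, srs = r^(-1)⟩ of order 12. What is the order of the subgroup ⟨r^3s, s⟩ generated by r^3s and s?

4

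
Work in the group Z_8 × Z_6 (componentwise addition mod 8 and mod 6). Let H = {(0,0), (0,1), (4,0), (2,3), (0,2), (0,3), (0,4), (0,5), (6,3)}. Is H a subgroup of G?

No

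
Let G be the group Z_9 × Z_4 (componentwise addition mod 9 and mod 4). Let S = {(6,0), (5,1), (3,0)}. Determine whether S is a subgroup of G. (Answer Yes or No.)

The identity (0,0) ∉ S, so S is not a subgroup.

No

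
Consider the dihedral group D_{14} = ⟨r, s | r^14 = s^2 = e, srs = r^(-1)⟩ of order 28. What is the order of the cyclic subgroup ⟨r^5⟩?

Computing powers of r^5: the smallest k with (r^5)^k = e is k = 14.

14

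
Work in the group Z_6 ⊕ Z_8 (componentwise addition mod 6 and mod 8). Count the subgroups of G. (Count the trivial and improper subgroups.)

|G| = 48, so by Lagrange every subgroup order divides 48. Divisors: 1, 2, 3, 4, 6, 8, 12, 16, 24, 48.
Subgroups by order — order 1: 1; order 2: 3; order 3: 1; order 4: 3; order 6: 3; order 8: 3; order 12: 3; order 16: 1; order 24: 3; order 48: 1.
Total: 1 + 3 + 1 + 3 + 3 + 3 + 3 + 1 + 3 + 1 = 22.

22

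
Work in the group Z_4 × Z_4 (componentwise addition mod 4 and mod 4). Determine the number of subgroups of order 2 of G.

|G| = 16 and 2 | 16, so subgroups of order 2 are possible by Lagrange.
The subgroups of order 2 are: {(0,0), (0,2)}; {(0,0), (2,0)}; {(0,0), (2,2)}.
So G has 3 subgroups of order 2.

3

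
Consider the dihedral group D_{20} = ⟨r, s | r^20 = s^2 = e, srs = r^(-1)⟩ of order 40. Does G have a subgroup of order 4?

4 | 40. A subgroup of order 4 is {e, r^10, s, r^10s}.

Yes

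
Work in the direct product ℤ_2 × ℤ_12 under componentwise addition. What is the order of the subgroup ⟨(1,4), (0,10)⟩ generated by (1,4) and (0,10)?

|⟨(1,4)⟩| = 6 and |⟨(0,10)⟩| = 6, so |H| is a multiple of lcm(6, 6) = 6 and divides |G| = 24.
Closing under the operation: H = {(0,0), (0,2), (0,4), (0,6), (0,8), (0,10), (1,0), (1,2), (1,4), (1,6), (1,8), (1,10)}, so |H| = 12.

12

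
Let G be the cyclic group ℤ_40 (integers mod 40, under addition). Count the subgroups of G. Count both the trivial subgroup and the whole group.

8

A cyclic group of order 40 has exactly one subgroup for each divisor of 40.
Divisors of 40: 1, 2, 4, 5, 8, 10, 20, 40.
So ℤ_40 has 8 subgroups.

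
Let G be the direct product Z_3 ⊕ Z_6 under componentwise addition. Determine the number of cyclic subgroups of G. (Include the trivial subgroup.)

A cyclic subgroup of order d is generated by each of its φ(d) elements of order d, so the cyclic subgroups of order d number (#elements of order d)/φ(d).
Cyclic subgroups by order — order 1: 1; order 2: 1; order 3: 4; order 6: 4.
Total: 10.

10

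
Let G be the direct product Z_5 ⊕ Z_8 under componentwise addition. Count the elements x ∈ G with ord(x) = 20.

An element (a,b) has order lcm(ord(a), ord(b)); count pairs with lcm equal to 20.
Enumerating gives 8 such elements.

8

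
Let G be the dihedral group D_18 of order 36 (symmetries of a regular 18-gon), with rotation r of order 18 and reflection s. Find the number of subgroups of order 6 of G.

7

|G| = 36 and 6 | 36, so subgroups of order 6 are possible by Lagrange.
The subgroups of order 6 are: {e, r^6, r^12, r^4s, r^10s, r^16s}; {e, r^6, r^12, r^5s, r^11s, r^17s}; {e, r^6, r^12, s, r^6s, r^12s}; {e, r^6, r^12, rs, r^7s, r^13s}; … (7 in all).
So G has 7 subgroups of order 6.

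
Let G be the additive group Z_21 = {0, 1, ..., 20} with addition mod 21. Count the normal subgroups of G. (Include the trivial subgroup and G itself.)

G is abelian, so every subgroup is normal.
G has 4 subgroups in total, hence 4 normal subgroups.

4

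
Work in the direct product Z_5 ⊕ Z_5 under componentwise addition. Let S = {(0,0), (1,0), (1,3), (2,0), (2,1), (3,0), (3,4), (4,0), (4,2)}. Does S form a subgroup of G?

No

|S| = 9 does not divide |G| = 25, so by Lagrange S is not a subgroup.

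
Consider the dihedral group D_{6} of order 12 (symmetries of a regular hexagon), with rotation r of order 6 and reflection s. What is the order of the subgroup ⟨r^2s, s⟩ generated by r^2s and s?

|⟨r^2s⟩| = 2 and |⟨s⟩| = 2, so |H| is a multiple of lcm(2, 2) = 2 and divides |G| = 12.
Closing under the operation: H = {e, r^2, r^4, s, r^2s, r^4s}, so |H| = 6.

6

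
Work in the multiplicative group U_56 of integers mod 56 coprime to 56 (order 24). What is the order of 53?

Compute successive powers of 53 mod 56: 53, 9, 29, 25, 37, 1; 53^6 ≡ 1 (mod 56).
So |⟨53⟩| = 6.

6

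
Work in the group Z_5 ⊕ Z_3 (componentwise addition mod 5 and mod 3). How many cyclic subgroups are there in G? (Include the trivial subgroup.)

A cyclic subgroup of order d is generated by each of its φ(d) elements of order d, so the cyclic subgroups of order d number (#elements of order d)/φ(d).
Cyclic subgroups by order — order 1: 1; order 3: 1; order 5: 1; order 15: 1.
Total: 4.

4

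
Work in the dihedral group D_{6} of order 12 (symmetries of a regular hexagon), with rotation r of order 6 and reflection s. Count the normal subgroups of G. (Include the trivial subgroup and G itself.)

7

G has 16 subgroups. Checking conjugation-invariance by order — order 1: 1/1 normal; order 2: 1/7 normal; order 3: 1/1 normal; order 4: 0/3 normal; order 6: 3/3 normal; order 12: 1/1 normal.
Total normal subgroups: 7.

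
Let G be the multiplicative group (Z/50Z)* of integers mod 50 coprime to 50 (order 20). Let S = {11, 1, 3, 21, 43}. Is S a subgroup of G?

No

3 ∈ S but its inverse 17 ∉ S, so S is not a subgroup.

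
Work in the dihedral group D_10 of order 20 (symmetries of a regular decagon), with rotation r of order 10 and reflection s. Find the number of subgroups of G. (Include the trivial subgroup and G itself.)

22

|G| = 20, so by Lagrange every subgroup order divides 20. Divisors: 1, 2, 4, 5, 10, 20.
Subgroups by order — order 1: 1; order 2: 11; order 4: 5; order 5: 1; order 10: 3; order 20: 1.
Total: 1 + 11 + 5 + 1 + 3 + 1 = 22.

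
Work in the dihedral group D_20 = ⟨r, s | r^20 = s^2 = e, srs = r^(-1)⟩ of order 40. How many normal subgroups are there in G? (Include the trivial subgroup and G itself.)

9

G has 48 subgroups. Checking conjugation-invariance by order — order 1: 1/1 normal; order 2: 1/21 normal; order 4: 1/11 normal; order 5: 1/1 normal; order 8: 0/5 normal; order 10: 1/5 normal; order 20: 3/3 normal; order 40: 1/1 normal.
Total normal subgroups: 9.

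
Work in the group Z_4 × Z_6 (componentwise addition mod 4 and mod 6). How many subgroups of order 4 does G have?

3

|G| = 24 and 4 | 24, so subgroups of order 4 are possible by Lagrange.
The subgroups of order 4 are: {(0,0), (0,3), (2,0), (2,3)}; {(0,0), (1,0), (2,0), (3,0)}; {(0,0), (1,3), (2,0), (3,3)}.
So G has 3 subgroups of order 4.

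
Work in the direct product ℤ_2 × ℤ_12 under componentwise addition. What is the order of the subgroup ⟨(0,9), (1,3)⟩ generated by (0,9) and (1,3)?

|⟨(0,9)⟩| = 4 and |⟨(1,3)⟩| = 4, so |H| is a multiple of lcm(4, 4) = 4 and divides |G| = 24.
Closing under the operation: H = {(0,0), (0,3), (0,6), (0,9), (1,0), (1,3), (1,6), (1,9)}, so |H| = 8.

8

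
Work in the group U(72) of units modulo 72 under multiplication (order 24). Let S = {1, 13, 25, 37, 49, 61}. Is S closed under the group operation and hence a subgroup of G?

|S| = 6 divides |G| = 24, consistent with Lagrange.
S contains the identity, every element's inverse is in S, and S is closed under ·: it is a subgroup.
In fact S = ⟨61⟩.

Yes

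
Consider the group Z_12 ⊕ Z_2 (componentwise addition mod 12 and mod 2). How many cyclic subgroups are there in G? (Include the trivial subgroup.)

12

A cyclic subgroup of order d is generated by each of its φ(d) elements of order d, so the cyclic subgroups of order d number (#elements of order d)/φ(d).
Cyclic subgroups by order — order 1: 1; order 2: 3; order 3: 1; order 4: 2; order 6: 3; order 12: 2.
Total: 12.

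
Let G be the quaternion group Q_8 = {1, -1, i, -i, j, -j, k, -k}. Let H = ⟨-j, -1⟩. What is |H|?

|⟨-j⟩| = 4 and |⟨-1⟩| = 2, so |H| is a multiple of lcm(4, 2) = 4 and divides |G| = 8.
Closing under the operation: H = {1, -1, j, -j}, so |H| = 4.

4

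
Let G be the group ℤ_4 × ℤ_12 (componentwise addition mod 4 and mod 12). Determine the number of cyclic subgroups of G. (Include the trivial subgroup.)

Each element a generates a cyclic subgroup ⟨a⟩; distinct elements may generate the same one (a cyclic group of order d has φ(d) generators).
Cyclic subgroups by order — order 1: 1; order 2: 3; order 3: 1; order 4: 6; order 6: 3; order 12: 6.
Total: 20.

20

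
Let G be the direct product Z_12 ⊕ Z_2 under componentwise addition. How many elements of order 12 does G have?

An element (a,b) has order lcm(ord(a), ord(b)); count pairs with lcm equal to 12.
Enumerating gives 8 such elements.

8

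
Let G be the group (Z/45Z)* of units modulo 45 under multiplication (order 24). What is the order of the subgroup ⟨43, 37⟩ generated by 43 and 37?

12

|⟨43⟩| = 12 and |⟨37⟩| = 4, so |H| is a multiple of lcm(12, 4) = 12 and divides |G| = 24.
Closing under the operation: H = {1, 4, 7, 13, 16, 19, 22, 28, 31, 34, 37, 43}, so |H| = 12.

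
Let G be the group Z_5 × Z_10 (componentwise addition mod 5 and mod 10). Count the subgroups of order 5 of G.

|G| = 50 and 5 | 50, so subgroups of order 5 are possible by Lagrange.
The subgroups of order 5 are: {(0,0), (0,2), (0,4), (0,6), (0,8)}; {(0,0), (1,0), (2,0), (3,0), (4,0)}; {(0,0), (1,2), (2,4), (3,6), (4,8)}; {(0,0), (1,4), (2,8), (3,2), (4,6)}; … (6 in all).
So G has 6 subgroups of order 5.

6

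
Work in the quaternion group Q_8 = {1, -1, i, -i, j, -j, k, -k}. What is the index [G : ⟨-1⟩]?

|⟨-1⟩| = 2 and |G| = 8.
By Lagrange, [G : H] = |G|/|H| = 8/2 = 4.

4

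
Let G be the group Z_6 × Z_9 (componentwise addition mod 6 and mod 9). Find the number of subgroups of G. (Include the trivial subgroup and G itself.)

|G| = 54, so by Lagrange every subgroup order divides 54. Divisors: 1, 2, 3, 6, 9, 18, 27, 54.
Subgroups by order — order 1: 1; order 2: 1; order 3: 4; order 6: 4; order 9: 4; order 18: 4; order 27: 1; order 54: 1.
Total: 1 + 1 + 4 + 4 + 4 + 4 + 1 + 1 = 20.

20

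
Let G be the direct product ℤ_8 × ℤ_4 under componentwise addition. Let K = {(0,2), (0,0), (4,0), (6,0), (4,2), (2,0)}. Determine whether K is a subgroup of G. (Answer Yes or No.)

|K| = 6 does not divide |G| = 32, so by Lagrange K is not a subgroup.

No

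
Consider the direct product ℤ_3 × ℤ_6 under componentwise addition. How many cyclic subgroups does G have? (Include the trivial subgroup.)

10

Each element a generates a cyclic subgroup ⟨a⟩; distinct elements may generate the same one (a cyclic group of order d has φ(d) generators).
Cyclic subgroups by order — order 1: 1; order 2: 1; order 3: 4; order 6: 4.
Total: 10.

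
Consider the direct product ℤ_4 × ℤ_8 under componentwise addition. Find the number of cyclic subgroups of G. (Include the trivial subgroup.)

14

A cyclic subgroup of order d is generated by each of its φ(d) elements of order d, so the cyclic subgroups of order d number (#elements of order d)/φ(d).
Cyclic subgroups by order — order 1: 1; order 2: 3; order 4: 6; order 8: 4.
Total: 14.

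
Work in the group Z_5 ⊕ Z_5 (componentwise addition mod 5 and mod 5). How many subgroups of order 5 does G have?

|G| = 25 and 5 | 25, so subgroups of order 5 are possible by Lagrange.
The subgroups of order 5 are: {(0,0), (0,1), (0,2), (0,3), (0,4)}; {(0,0), (1,0), (2,0), (3,0), (4,0)}; {(0,0), (1,1), (2,2), (3,3), (4,4)}; {(0,0), (1,2), (2,4), (3,1), (4,3)}; … (6 in all).
So G has 6 subgroups of order 5.

6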